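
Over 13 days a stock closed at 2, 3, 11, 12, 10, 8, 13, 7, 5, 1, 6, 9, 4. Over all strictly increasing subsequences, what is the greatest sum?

41

Let S[i] be the best sum of a strictly increasing subsequence ending at i:
i:      1  2  3  4  5  6  7  8  9 10 11 12 13
a[i]:   2  3 11 12 10  8 13  7  5  1  6  9  4
S:      2  5 16 28 15 13 41 12 10  1 16 25  9
Maximum is 41 (e.g. 2 + 3 + 11 + 12 + 13).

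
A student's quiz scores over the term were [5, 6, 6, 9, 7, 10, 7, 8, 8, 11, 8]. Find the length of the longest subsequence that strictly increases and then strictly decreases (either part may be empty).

inc[i] = longest strictly increasing subsequence ending at i; dec[i] = longest strictly decreasing subsequence starting at i:
i:      1  2  3  4  5  6  7  8  9 10 11
a[i]:   5  6  6  9  7 10  7  8  8 11  8
inc:    1  2  2  3  3  4  3  4  4  5  4
dec:    1  1  1  2  1  2  1  1  1  2  1
Best peak at i=10 (value 11): inc=5, dec=2, length 5+2−1 = 6.

6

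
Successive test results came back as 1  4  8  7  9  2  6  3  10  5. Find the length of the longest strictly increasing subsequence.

5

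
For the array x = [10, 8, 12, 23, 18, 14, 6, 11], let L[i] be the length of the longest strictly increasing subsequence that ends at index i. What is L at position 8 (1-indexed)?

2

dp[i] = 1 + max{dp[j] : j<i, x[j]<x[i]} (or 1 if no such j):
i:      1  2  3  4  5  6  7  8
x[i]:  10  8 12 23 18 14  6 11
dp:     1  1  2  3  3  3  1  2
At index 8 the value is 2.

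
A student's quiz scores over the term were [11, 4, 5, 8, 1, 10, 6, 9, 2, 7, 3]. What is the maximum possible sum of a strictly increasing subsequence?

Let S[i] be the best sum of a strictly increasing subsequence ending at i:
i:      1  2  3  4  5  6  7  8  9 10 11
a[i]:  11  4  5  8  1 10  6  9  2  7  3
S:     11  4  9 17  1 27 15 26  3 22  6
Maximum is 27 (e.g. 4 + 5 + 8 + 10).

27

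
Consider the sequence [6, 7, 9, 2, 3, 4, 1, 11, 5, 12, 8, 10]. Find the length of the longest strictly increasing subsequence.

Track the smallest tail for each achievable length (strict):
6 → extends → [6]
7 → extends → [6, 7]
9 → extends → [6, 7, 9]
2 → replaces 6 → [2, 7, 9]
3 → replaces 7 → [2, 3, 9]
4 → replaces 9 → [2, 3, 4]
1 → replaces 2 → [1, 3, 4]
11 → extends → [1, 3, 4, 11]
5 → replaces 11 → [1, 3, 4, 5]
12 → extends → [1, 3, 4, 5, 12]
8 → replaces 12 → [1, 3, 4, 5, 8]
10 → extends → [1, 3, 4, 5, 8, 10]
Six tails, so the longest strictly increasing subsequence has length 6 (e.g. 2, 3, 4, 5, 8, 10).

6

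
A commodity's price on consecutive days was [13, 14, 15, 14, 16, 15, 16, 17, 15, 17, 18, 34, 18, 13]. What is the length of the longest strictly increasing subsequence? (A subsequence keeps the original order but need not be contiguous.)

7

Track the smallest tail for each achievable length (strict):
13 → extends → [13]
14 → extends → [13, 14]
15 → extends → [13, 14, 15]
14 → already a tail → [13, 14, 15]
16 → extends → [13, 14, 15, 16]
15 → already a tail → [13, 14, 15, 16]
16 → already a tail → [13, 14, 15, 16]
17 → extends → [13, 14, 15, 16, 17]
15 → already a tail → [13, 14, 15, 16, 17]
17 → already a tail → [13, 14, 15, 16, 17]
18 → extends → [13, 14, 15, 16, 17, 18]
34 → extends → [13, 14, 15, 16, 17, 18, 34]
18 → already a tail → [13, 14, 15, 16, 17, 18, 34]
13 → already a tail → [13, 14, 15, 16, 17, 18, 34]
Seven tails, so the longest strictly increasing subsequence has length 7 (e.g. 13, 14, 15, 16, 17, 18, 34).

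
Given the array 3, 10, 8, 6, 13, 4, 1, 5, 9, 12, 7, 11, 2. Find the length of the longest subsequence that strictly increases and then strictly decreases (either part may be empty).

7

inc[i] = longest strictly increasing subsequence ending at i; dec[i] = longest strictly decreasing subsequence starting at i:
i:      1  2  3  4  5  6  7  8  9 10 11 12 13
a[i]:   3 10  8  6 13  4  1  5  9 12  7 11  2
inc:    1  2  2  2  3  2  1  3  4  5  4  5  2
dec:    2  5  4  3  4  2  1  2  3  3  2  2  1
Best peak at i=10 (value 12): inc=5, dec=3, length 5+3−1 = 7.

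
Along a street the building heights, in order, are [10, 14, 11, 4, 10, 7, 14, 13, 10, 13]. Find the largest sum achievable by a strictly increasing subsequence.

35

Let S[i] be the best sum of a strictly increasing subsequence ending at i:
i:      1  2  3  4  5  6  7  8  9 10
a[i]:  10 14 11  4 10  7 14 13 10 13
S:     10 24 21  4 14 11 35 34 21 34
Maximum is 35 (e.g. 10 + 11 + 14).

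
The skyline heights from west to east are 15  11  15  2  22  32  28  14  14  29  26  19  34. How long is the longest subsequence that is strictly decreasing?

4

Negate each value so 'decreasing' becomes 'increasing', then run patience tails on the negated sequence:
-15 → extends → [-15]
-11 → extends → [-15, -11]
-15 → already a tail → [-15, -11]
-2 → extends → [-15, -11, -2]
-22 → replaces -15 → [-22, -11, -2]
-32 → replaces -22 → [-32, -11, -2]
-28 → replaces -11 → [-32, -28, -2]
-14 → replaces -2 → [-32, -28, -14]
-14 → already a tail → [-32, -28, -14]
-29 → replaces -28 → [-32, -29, -14]
-26 → replaces -14 → [-32, -29, -26]
-19 → extends → [-32, -29, -26, -19]
-34 → replaces -32 → [-34, -29, -26, -19]
Four tails, so the longest strictly decreasing subsequence of the original has length 4.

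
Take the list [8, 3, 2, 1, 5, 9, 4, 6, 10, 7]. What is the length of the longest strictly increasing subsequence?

4

Track the smallest tail for each achievable length (strict):
8 → extends → [8]
3 → replaces 8 → [3]
2 → replaces 3 → [2]
1 → replaces 2 → [1]
5 → extends → [1, 5]
9 → extends → [1, 5, 9]
4 → replaces 5 → [1, 4, 9]
6 → replaces 9 → [1, 4, 6]
10 → extends → [1, 4, 6, 10]
7 → replaces 10 → [1, 4, 6, 7]
Four tails, so the longest strictly increasing subsequence has length 4 (e.g. 3, 5, 9, 10).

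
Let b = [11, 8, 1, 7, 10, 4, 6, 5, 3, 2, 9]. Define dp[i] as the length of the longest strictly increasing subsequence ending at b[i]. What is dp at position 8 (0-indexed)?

dp[i] = 1 + max{dp[j] : j<i, b[j]<b[i]} (or 1 if no such j):
i:      0  1  2  3  4  5  6  7  8  9 10
b[i]:  11  8  1  7 10  4  6  5  3  2  9
dp:     1  1  1  2  3  2  3  3  2  2  4
At index 8 the value is 2.

2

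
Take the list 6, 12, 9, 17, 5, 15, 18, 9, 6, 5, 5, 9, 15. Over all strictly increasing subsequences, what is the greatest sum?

Let S[i] be the best sum of a strictly increasing subsequence ending at i:
i:      1  2  3  4  5  6  7  8  9 10 11 12 13
a[i]:   6 12  9 17  5 15 18  9  6  5  5  9 15
S:      6 18 15 35  5 33 53 15 11  5  5 20 35
Maximum is 53 (e.g. 6 + 12 + 17 + 18).

53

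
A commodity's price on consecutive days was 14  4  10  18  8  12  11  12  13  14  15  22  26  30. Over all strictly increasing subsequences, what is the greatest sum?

Let S[i] be the best sum of a strictly increasing subsequence ending at i:
i:       1   2   3   4   5   6   7   8   9  10  11  12  13  14
a[i]:   14   4  10  18   8  12  11  12  13  14  15  22  26  30
S:      14   4  14  32  12  26  25  37  50  64  79 101 127 157
Maximum is 157 (e.g. 4 + 10 + 11 + 12 + 13 + 14 + 15 + 22 + 26 + 30).

157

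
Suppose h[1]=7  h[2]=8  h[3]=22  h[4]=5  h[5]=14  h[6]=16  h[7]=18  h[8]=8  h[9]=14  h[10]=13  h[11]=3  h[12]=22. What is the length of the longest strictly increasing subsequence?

6

Let dp[i] be the length of the longest such subsequence ending at index i:
i:      1  2  3  4  5  6  7  8  9 10 11 12
h[i]:   7  8 22  5 14 16 18  8 14 13  3 22
dp:     1  2  3  1  3  4  5  2  3  3  1  6
Maximum dp value is 6.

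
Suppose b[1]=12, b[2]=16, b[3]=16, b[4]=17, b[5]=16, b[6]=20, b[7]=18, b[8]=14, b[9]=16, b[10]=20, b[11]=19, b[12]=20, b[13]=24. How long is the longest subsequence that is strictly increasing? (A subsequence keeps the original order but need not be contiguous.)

7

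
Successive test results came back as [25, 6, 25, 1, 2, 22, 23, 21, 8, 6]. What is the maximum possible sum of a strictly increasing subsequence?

51

Let S[i] be the best sum of a strictly increasing subsequence ending at i:
i:      1  2  3  4  5  6  7  8  9 10
a[i]:  25  6 25  1  2 22 23 21  8  6
S:     25  6 31  1  3 28 51 27 14  9
Maximum is 51 (e.g. 6 + 22 + 23).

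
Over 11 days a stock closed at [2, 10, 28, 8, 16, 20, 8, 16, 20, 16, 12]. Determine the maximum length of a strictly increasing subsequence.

4

Track the smallest tail for each achievable length (strict):
2 → extends → [2]
10 → extends → [2, 10]
28 → extends → [2, 10, 28]
8 → replaces 10 → [2, 8, 28]
16 → replaces 28 → [2, 8, 16]
20 → extends → [2, 8, 16, 20]
8 → already a tail → [2, 8, 16, 20]
16 → already a tail → [2, 8, 16, 20]
20 → already a tail → [2, 8, 16, 20]
16 → already a tail → [2, 8, 16, 20]
12 → replaces 16 → [2, 8, 12, 20]
Four tails, so the longest strictly increasing subsequence has length 4 (e.g. 2, 10, 16, 20).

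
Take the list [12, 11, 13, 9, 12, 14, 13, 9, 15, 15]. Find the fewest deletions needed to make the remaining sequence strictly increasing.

Fewest deletions = n − (longest strictly increasing subsequence).
i:      1  2  3  4  5  6  7  8  9 10
a[i]:  12 11 13  9 12 14 13  9 15 15
dp:     1  1  2  1  2  3  3  1  4  4
max dp = 4, so deletions = 10 − 4 = 6.

6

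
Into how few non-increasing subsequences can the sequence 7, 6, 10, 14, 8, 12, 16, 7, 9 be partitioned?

4

The minimum number of non-increasing subsequences covering a sequence equals the length of its longest strictly increasing subsequence.
LIS length is 4 (e.g. 7, 10, 14, 16), so 4 piles are needed.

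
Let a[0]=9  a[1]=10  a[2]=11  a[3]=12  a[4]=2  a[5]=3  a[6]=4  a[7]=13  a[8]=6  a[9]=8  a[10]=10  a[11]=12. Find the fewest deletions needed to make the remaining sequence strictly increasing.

5

Fewest deletions = n − (longest strictly increasing subsequence).
Patience tails:
9 → extends → [9]
10 → extends → [9, 10]
11 → extends → [9, 10, 11]
12 → extends → [9, 10, 11, 12]
2 → replaces 9 → [2, 10, 11, 12]
3 → replaces 10 → [2, 3, 11, 12]
4 → replaces 11 → [2, 3, 4, 12]
13 → extends → [2, 3, 4, 12, 13]
6 → replaces 12 → [2, 3, 4, 6, 13]
8 → replaces 13 → [2, 3, 4, 6, 8]
10 → extends → [2, 3, 4, 6, 8, 10]
12 → extends → [2, 3, 4, 6, 8, 10, 12]
Longest strictly increasing subsequence has length 7, so deletions = 12 − 7 = 5.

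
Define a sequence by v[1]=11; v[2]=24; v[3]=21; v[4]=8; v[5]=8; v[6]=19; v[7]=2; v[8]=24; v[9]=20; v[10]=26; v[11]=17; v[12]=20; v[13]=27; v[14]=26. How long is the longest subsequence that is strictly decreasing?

4

Negate each value so 'decreasing' becomes 'increasing', then run patience tails on the negated sequence:
-11 → extends → [-11]
-24 → replaces -11 → [-24]
-21 → extends → [-24, -21]
-8 → extends → [-24, -21, -8]
-8 → already a tail → [-24, -21, -8]
-19 → replaces -8 → [-24, -21, -19]
-2 → extends → [-24, -21, -19, -2]
-24 → already a tail → [-24, -21, -19, -2]
-20 → replaces -19 → [-24, -21, -20, -2]
-26 → replaces -24 → [-26, -21, -20, -2]
-17 → replaces -2 → [-26, -21, -20, -17]
-20 → already a tail → [-26, -21, -20, -17]
-27 → replaces -26 → [-27, -21, -20, -17]
-26 → replaces -21 → [-27, -26, -20, -17]
Four tails, so the longest strictly decreasing subsequence of the original has length 4.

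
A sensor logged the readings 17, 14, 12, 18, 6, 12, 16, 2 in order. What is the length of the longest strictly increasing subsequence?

3

Track the smallest tail for each achievable length (strict):
17 → extends → [17]
14 → replaces 17 → [14]
12 → replaces 14 → [12]
18 → extends → [12, 18]
6 → replaces 12 → [6, 18]
12 → replaces 18 → [6, 12]
16 → extends → [6, 12, 16]
2 → replaces 6 → [2, 12, 16]
Three tails, so the longest strictly increasing subsequence has length 3 (e.g. 6, 12, 16).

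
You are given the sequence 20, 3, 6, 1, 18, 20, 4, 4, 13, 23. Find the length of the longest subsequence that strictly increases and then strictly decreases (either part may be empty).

5

inc[i] = longest strictly increasing subsequence ending at i; dec[i] = longest strictly decreasing subsequence starting at i:
i:      1  2  3  4  5  6  7  8  9 10
a[i]:  20  3  6  1 18 20  4  4 13 23
inc:    1  1  2  1  3  4  2  2  3  5
dec:    3  2  2  1  2  2  1  1  1  1
Best peak at i=6 (value 20): inc=4, dec=2, length 4+2−1 = 5.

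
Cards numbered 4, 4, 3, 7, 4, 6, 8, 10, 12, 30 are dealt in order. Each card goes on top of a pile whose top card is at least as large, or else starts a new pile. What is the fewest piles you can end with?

The minimum number of non-increasing subsequences covering a sequence equals the length of its longest strictly increasing subsequence.
LIS length is 7 (e.g. 3, 4, 6, 8, 10, 12, 30), so 7 piles are needed.

7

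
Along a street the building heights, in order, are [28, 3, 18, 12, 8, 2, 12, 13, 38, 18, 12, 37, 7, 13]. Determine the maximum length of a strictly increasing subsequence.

6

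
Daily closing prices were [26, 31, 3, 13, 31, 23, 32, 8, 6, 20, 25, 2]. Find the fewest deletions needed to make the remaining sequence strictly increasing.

Fewest deletions = n − (longest strictly increasing subsequence).
Patience tails:
26 → extends → [26]
31 → extends → [26, 31]
3 → replaces 26 → [3, 31]
13 → replaces 31 → [3, 13]
31 → extends → [3, 13, 31]
23 → replaces 31 → [3, 13, 23]
32 → extends → [3, 13, 23, 32]
8 → replaces 13 → [3, 8, 23, 32]
6 → replaces 8 → [3, 6, 23, 32]
20 → replaces 23 → [3, 6, 20, 32]
25 → replaces 32 → [3, 6, 20, 25]
2 → replaces 3 → [2, 6, 20, 25]
Longest strictly increasing subsequence has length 4, so deletions = 12 − 4 = 8.

8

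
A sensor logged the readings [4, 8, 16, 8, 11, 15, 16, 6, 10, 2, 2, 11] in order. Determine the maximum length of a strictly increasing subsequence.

5

Track the smallest tail for each achievable length (strict):
4 → extends → [4]
8 → extends → [4, 8]
16 → extends → [4, 8, 16]
8 → already a tail → [4, 8, 16]
11 → replaces 16 → [4, 8, 11]
15 → extends → [4, 8, 11, 15]
16 → extends → [4, 8, 11, 15, 16]
6 → replaces 8 → [4, 6, 11, 15, 16]
10 → replaces 11 → [4, 6, 10, 15, 16]
2 → replaces 4 → [2, 6, 10, 15, 16]
2 → already a tail → [2, 6, 10, 15, 16]
11 → replaces 15 → [2, 6, 10, 11, 16]
Five tails, so the longest strictly increasing subsequence has length 5 (e.g. 4, 8, 11, 15, 16).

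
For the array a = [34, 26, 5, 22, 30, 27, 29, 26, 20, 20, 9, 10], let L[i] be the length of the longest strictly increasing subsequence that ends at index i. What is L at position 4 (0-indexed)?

3

dp[i] = 1 + max{dp[j] : j<i, a[j]<a[i]} (or 1 if no such j):
i:      0  1  2  3  4  5  6  7  8  9 10 11
a[i]:  34 26  5 22 30 27 29 26 20 20  9 10
dp:     1  1  1  2  3  3  4  3  2  2  2  3
At index 4 the value is 3.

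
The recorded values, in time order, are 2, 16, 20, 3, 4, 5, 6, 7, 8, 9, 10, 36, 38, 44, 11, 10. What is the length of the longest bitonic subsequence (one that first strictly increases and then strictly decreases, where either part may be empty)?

14

inc[i] = longest strictly increasing subsequence ending at i; dec[i] = longest strictly decreasing subsequence starting at i:
i:      1  2  3  4  5  6  7  8  9 10 11 12 13 14 15 16
a[i]:   2 16 20  3  4  5  6  7  8  9 10 36 38 44 11 10
inc:    1  2  3  2  3  4  5  6  7  8  9 10 11 12 10  9
dec:    1  3  3  1  1  1  1  1  1  1  1  3  3  3  2  1
Best peak at i=14 (value 44): inc=12, dec=3, length 12+3−1 = 14.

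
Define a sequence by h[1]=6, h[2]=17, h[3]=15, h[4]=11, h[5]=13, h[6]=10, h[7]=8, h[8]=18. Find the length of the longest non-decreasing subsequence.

4

Let dp[i] be the length of the longest such subsequence ending at index i:
i:      1  2  3  4  5  6  7  8
h[i]:   6 17 15 11 13 10  8 18
dp:     1  2  2  2  3  2  2  4
Maximum dp value is 4.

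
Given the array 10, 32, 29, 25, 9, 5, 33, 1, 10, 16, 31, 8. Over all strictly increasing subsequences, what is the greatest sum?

75

Let S[i] be the best sum of a strictly increasing subsequence ending at i:
i:      1  2  3  4  5  6  7  8  9 10 11 12
a[i]:  10 32 29 25  9  5 33  1 10 16 31  8
S:     10 42 39 35  9  5 75  1 19 35 70 13
Maximum is 75 (e.g. 10 + 32 + 33).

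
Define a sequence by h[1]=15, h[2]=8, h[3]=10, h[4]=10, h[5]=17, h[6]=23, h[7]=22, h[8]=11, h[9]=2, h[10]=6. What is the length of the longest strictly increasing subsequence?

4

Let dp[i] be the length of the longest such subsequence ending at index i:
i:      1  2  3  4  5  6  7  8  9 10
h[i]:  15  8 10 10 17 23 22 11  2  6
dp:     1  1  2  2  3  4  4  3  1  2
Maximum dp value is 4.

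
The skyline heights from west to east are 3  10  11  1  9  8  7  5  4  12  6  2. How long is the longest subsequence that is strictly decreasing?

7

Negate each value so 'decreasing' becomes 'increasing', then run patience tails on the negated sequence:
-3 → extends → [-3]
-10 → replaces -3 → [-10]
-11 → replaces -10 → [-11]
-1 → extends → [-11, -1]
-9 → replaces -1 → [-11, -9]
-8 → extends → [-11, -9, -8]
-7 → extends → [-11, -9, -8, -7]
-5 → extends → [-11, -9, -8, -7, -5]
-4 → extends → [-11, -9, -8, -7, -5, -4]
-12 → replaces -11 → [-12, -9, -8, -7, -5, -4]
-6 → replaces -5 → [-12, -9, -8, -7, -6, -4]
-2 → extends → [-12, -9, -8, -7, -6, -4, -2]
Seven tails, so the longest strictly decreasing subsequence of the original has length 7.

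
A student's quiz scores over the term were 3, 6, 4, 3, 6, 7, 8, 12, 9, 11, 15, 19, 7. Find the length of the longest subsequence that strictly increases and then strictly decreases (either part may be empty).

inc[i] = longest strictly increasing subsequence ending at i; dec[i] = longest strictly decreasing subsequence starting at i:
i:      1  2  3  4  5  6  7  8  9 10 11 12 13
a[i]:   3  6  4  3  6  7  8 12  9 11 15 19  7
inc:    1  2  2  1  3  4  5  6  6  7  8  9  4
dec:    1  3  2  1  1  1  2  3  2  2  2  2  1
Best peak at i=12 (value 19): inc=9, dec=2, length 9+2−1 = 10.

10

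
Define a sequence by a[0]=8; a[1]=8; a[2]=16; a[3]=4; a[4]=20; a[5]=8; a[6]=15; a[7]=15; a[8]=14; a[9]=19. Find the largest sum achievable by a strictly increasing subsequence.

46

Let S[i] be the best sum of a strictly increasing subsequence ending at i:
i:      0  1  2  3  4  5  6  7  8  9
a[i]:   8  8 16  4 20  8 15 15 14 19
S:      8  8 24  4 44 12 27 27 26 46
Maximum is 46 (e.g. 4 + 8 + 15 + 19).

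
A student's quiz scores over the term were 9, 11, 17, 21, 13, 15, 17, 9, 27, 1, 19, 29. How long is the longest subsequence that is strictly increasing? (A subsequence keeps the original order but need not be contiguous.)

7

Track the smallest tail for each achievable length (strict):
9 → extends → [9]
11 → extends → [9, 11]
17 → extends → [9, 11, 17]
21 → extends → [9, 11, 17, 21]
13 → replaces 17 → [9, 11, 13, 21]
15 → replaces 21 → [9, 11, 13, 15]
17 → extends → [9, 11, 13, 15, 17]
9 → already a tail → [9, 11, 13, 15, 17]
27 → extends → [9, 11, 13, 15, 17, 27]
1 → replaces 9 → [1, 11, 13, 15, 17, 27]
19 → replaces 27 → [1, 11, 13, 15, 17, 19]
29 → extends → [1, 11, 13, 15, 17, 19, 29]
Seven tails, so the longest strictly increasing subsequence has length 7 (e.g. 9, 11, 13, 15, 17, 27, 29).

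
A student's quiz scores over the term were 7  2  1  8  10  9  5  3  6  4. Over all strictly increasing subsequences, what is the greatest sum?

25

Let S[i] be the best sum of a strictly increasing subsequence ending at i:
i:      1  2  3  4  5  6  7  8  9 10
a[i]:   7  2  1  8 10  9  5  3  6  4
S:      7  2  1 15 25 24  7  5 13  9
Maximum is 25 (e.g. 7 + 8 + 10).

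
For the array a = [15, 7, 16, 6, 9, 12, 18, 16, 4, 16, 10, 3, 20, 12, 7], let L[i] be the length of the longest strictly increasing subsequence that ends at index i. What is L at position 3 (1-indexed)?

dp[i] = 1 + max{dp[j] : j<i, a[j]<a[i]} (or 1 if no such j):
i:      1  2  3  4  5  6  7  8  9 10 11 12 13 14 15
a[i]:  15  7 16  6  9 12 18 16  4 16 10  3 20 12  7
dp:     1  1  2  1  2  3  4  4  1  4  3  1  5  4  2
At index 3 the value is 2.

2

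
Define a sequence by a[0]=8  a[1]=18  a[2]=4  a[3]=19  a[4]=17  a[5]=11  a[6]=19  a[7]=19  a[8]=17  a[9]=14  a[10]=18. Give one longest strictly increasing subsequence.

Patience tails give the LIS length; then backtrack through the dp parents:
8 → extends → [8]
18 → extends → [8, 18]
4 → replaces 8 → [4, 18]
19 → extends → [4, 18, 19]
17 → replaces 18 → [4, 17, 19]
11 → replaces 17 → [4, 11, 19]
19 → already a tail → [4, 11, 19]
19 → already a tail → [4, 11, 19]
17 → replaces 19 → [4, 11, 17]
14 → replaces 17 → [4, 11, 14]
18 → extends → [4, 11, 14, 18]
Length 4; one witness is 8, 11, 17, 18.

8, 11, 17, 18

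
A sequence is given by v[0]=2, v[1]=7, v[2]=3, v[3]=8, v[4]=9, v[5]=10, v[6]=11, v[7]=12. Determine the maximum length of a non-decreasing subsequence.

Let dp[i] be the length of the longest such subsequence ending at index i:
i:      0  1  2  3  4  5  6  7
v[i]:   2  7  3  8  9 10 11 12
dp:     1  2  2  3  4  5  6  7
Maximum dp value is 7.

7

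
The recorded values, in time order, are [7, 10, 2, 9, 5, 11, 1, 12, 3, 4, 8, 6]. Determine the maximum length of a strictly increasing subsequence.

Let dp[i] be the length of the longest such subsequence ending at index i:
i:      1  2  3  4  5  6  7  8  9 10 11 12
a[i]:   7 10  2  9  5 11  1 12  3  4  8  6
dp:     1  2  1  2  2  3  1  4  2  3  4  4
Maximum dp value is 4.

4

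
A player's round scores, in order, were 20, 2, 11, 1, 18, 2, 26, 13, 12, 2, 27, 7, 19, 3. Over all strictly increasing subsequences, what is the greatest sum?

84

Let S[i] be the best sum of a strictly increasing subsequence ending at i:
i:      1  2  3  4  5  6  7  8  9 10 11 12 13 14
a[i]:  20  2 11  1 18  2 26 13 12  2 27  7 19  3
S:     20  2 13  1 31  3 57 26 25  3 84 10 50  6
Maximum is 84 (e.g. 2 + 11 + 18 + 26 + 27).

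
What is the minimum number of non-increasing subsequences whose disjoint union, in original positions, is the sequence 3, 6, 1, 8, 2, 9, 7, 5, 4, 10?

5

Place each on the leftmost legal pile:
3 → new pile 1 (tops now [3])
6 → new pile 2 (tops now [3, 6])
1 → pile 1 (tops now [1, 6])
8 → new pile 3 (tops now [1, 6, 8])
2 → pile 2 (tops now [1, 2, 8])
9 → new pile 4 (tops now [1, 2, 8, 9])
7 → pile 3 (tops now [1, 2, 7, 9])
5 → pile 3 (tops now [1, 2, 5, 9])
4 → pile 3 (tops now [1, 2, 4, 9])
10 → new pile 5 (tops now [1, 2, 4, 9, 10])
Five piles.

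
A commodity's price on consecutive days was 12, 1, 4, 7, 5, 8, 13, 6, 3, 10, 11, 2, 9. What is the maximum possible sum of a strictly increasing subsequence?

Let S[i] be the best sum of a strictly increasing subsequence ending at i:
i:      1  2  3  4  5  6  7  8  9 10 11 12 13
a[i]:  12  1  4  7  5  8 13  6  3 10 11  2  9
S:     12  1  5 12 10 20 33 16  4 30 41  3 29
Maximum is 41 (e.g. 1 + 4 + 7 + 8 + 10 + 11).

41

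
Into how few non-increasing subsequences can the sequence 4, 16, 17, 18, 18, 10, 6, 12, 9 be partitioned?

Place each on the leftmost legal pile:
4 → new pile 1 (tops now [4])
16 → new pile 2 (tops now [4, 16])
17 → new pile 3 (tops now [4, 16, 17])
18 → new pile 4 (tops now [4, 16, 17, 18])
18 → pile 4 (tops now [4, 16, 17, 18])
10 → pile 2 (tops now [4, 10, 17, 18])
6 → pile 2 (tops now [4, 6, 17, 18])
12 → pile 3 (tops now [4, 6, 12, 18])
9 → pile 3 (tops now [4, 6, 9, 18])
Four piles.

4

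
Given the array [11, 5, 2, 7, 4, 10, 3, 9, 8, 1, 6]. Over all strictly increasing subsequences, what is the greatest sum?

22

Let S[i] be the best sum of a strictly increasing subsequence ending at i:
i:      1  2  3  4  5  6  7  8  9 10 11
a[i]:  11  5  2  7  4 10  3  9  8  1  6
S:     11  5  2 12  6 22  5 21 20  1 12
Maximum is 22 (e.g. 5 + 7 + 10).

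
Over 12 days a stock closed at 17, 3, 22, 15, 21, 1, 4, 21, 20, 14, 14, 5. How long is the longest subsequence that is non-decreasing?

4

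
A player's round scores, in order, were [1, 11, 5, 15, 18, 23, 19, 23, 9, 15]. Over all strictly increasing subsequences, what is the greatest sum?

87

Let S[i] be the best sum of a strictly increasing subsequence ending at i:
i:      1  2  3  4  5  6  7  8  9 10
a[i]:   1 11  5 15 18 23 19 23  9 15
S:      1 12  6 27 45 68 64 87 15 30
Maximum is 87 (e.g. 1 + 11 + 15 + 18 + 19 + 23).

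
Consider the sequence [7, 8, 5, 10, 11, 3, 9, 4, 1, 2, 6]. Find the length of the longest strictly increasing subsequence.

4

Let dp[i] be the length of the longest such subsequence ending at index i:
i:      1  2  3  4  5  6  7  8  9 10 11
a[i]:   7  8  5 10 11  3  9  4  1  2  6
dp:     1  2  1  3  4  1  3  2  1  2  3
Maximum dp value is 4.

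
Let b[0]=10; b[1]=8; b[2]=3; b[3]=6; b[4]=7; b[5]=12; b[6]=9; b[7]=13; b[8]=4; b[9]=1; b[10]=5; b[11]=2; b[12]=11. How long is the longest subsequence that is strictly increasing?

Track the smallest tail for each achievable length (strict):
10 → extends → [10]
8 → replaces 10 → [8]
3 → replaces 8 → [3]
6 → extends → [3, 6]
7 → extends → [3, 6, 7]
12 → extends → [3, 6, 7, 12]
9 → replaces 12 → [3, 6, 7, 9]
13 → extends → [3, 6, 7, 9, 13]
4 → replaces 6 → [3, 4, 7, 9, 13]
1 → replaces 3 → [1, 4, 7, 9, 13]
5 → replaces 7 → [1, 4, 5, 9, 13]
2 → replaces 4 → [1, 2, 5, 9, 13]
11 → replaces 13 → [1, 2, 5, 9, 11]
Five tails, so the longest strictly increasing subsequence has length 5 (e.g. 3, 6, 7, 12, 13).

5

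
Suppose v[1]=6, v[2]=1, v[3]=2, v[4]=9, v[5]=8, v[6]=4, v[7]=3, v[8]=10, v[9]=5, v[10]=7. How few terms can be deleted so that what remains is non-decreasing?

5

Fewest deletions = n − (longest non-decreasing subsequence).
i:      1  2  3  4  5  6  7  8  9 10
v[i]:   6  1  2  9  8  4  3 10  5  7
dp:     1  1  2  3  3  3  3  4  4  5
max dp = 5, so deletions = 10 − 5 = 5.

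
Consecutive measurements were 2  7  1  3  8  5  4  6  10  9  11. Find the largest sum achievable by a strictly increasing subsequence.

Let S[i] be the best sum of a strictly increasing subsequence ending at i:
i:      1  2  3  4  5  6  7  8  9 10 11
a[i]:   2  7  1  3  8  5  4  6 10  9 11
S:      2  9  1  5 17 10  9 16 27 26 38
Maximum is 38 (e.g. 2 + 7 + 8 + 10 + 11).

38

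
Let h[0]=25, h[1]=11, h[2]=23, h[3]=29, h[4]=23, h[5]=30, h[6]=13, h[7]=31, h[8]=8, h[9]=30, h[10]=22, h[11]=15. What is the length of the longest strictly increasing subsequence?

5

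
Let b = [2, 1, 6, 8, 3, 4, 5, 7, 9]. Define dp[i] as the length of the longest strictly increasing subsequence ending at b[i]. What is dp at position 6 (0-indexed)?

4

dp[i] = 1 + max{dp[j] : j<i, b[j]<b[i]} (or 1 if no such j):
i:     0 1 2 3 4 5 6 7 8
b[i]:  2 1 6 8 3 4 5 7 9
dp:    1 1 2 3 2 3 4 5 6
At index 6 the value is 4.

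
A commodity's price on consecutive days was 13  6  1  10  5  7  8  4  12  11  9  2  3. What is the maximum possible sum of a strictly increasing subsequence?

33

Let S[i] be the best sum of a strictly increasing subsequence ending at i:
i:      1  2  3  4  5  6  7  8  9 10 11 12 13
a[i]:  13  6  1 10  5  7  8  4 12 11  9  2  3
S:     13  6  1 16  6 13 21  5 33 32 30  3  6
Maximum is 33 (e.g. 1 + 5 + 7 + 8 + 12).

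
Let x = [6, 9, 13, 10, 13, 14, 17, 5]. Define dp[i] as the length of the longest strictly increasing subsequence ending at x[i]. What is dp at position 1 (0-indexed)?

dp[i] = 1 + max{dp[j] : j<i, x[j]<x[i]} (or 1 if no such j):
i:      0  1  2  3  4  5  6  7
x[i]:   6  9 13 10 13 14 17  5
dp:     1  2  3  3  4  5  6  1
At index 1 the value is 2.

2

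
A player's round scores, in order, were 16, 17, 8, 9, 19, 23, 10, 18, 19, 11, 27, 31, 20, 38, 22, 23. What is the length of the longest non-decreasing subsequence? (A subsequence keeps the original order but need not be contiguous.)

8

Let dp[i] be the length of the longest such subsequence ending at index i:
i:      1  2  3  4  5  6  7  8  9 10 11 12 13 14 15 16
a[i]:  16 17  8  9 19 23 10 18 19 11 27 31 20 38 22 23
dp:     1  2  1  2  3  4  3  4  5  4  6  7  6  8  7  8
Maximum dp value is 8.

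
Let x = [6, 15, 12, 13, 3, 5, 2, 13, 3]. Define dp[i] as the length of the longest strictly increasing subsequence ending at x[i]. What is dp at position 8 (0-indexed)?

2

dp[i] = 1 + max{dp[j] : j<i, x[j]<x[i]} (or 1 if no such j):
i:      0  1  2  3  4  5  6  7  8
x[i]:   6 15 12 13  3  5  2 13  3
dp:     1  2  2  3  1  2  1  3  2
At index 8 the value is 2.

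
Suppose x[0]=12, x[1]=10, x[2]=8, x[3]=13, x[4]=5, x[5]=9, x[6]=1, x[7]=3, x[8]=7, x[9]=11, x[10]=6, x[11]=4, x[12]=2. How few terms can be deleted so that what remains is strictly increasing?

Fewest deletions = n − (longest strictly increasing subsequence).
Patience tails:
12 → extends → [12]
10 → replaces 12 → [10]
8 → replaces 10 → [8]
13 → extends → [8, 13]
5 → replaces 8 → [5, 13]
9 → replaces 13 → [5, 9]
1 → replaces 5 → [1, 9]
3 → replaces 9 → [1, 3]
7 → extends → [1, 3, 7]
11 → extends → [1, 3, 7, 11]
6 → replaces 7 → [1, 3, 6, 11]
4 → replaces 6 → [1, 3, 4, 11]
2 → replaces 3 → [1, 2, 4, 11]
Longest strictly increasing subsequence has length 4, so deletions = 13 − 4 = 9.

9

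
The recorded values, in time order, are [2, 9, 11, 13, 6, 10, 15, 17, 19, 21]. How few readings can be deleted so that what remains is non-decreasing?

Fewest deletions = n − (longest non-decreasing subsequence).
i:      1  2  3  4  5  6  7  8  9 10
a[i]:   2  9 11 13  6 10 15 17 19 21
dp:     1  2  3  4  2  3  5  6  7  8
max dp = 8, so deletions = 10 − 8 = 2.

2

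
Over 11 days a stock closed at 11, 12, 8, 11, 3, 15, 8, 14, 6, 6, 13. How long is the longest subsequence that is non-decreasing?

Let dp[i] be the length of the longest such subsequence ending at index i:
i:      1  2  3  4  5  6  7  8  9 10 11
a[i]:  11 12  8 11  3 15  8 14  6  6 13
dp:     1  2  1  2  1  3  2  3  2  3  4
Maximum dp value is 4.

4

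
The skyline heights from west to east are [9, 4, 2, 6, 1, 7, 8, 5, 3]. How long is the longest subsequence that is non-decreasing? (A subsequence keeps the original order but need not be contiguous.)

Let dp[i] be the length of the longest such subsequence ending at index i:
i:     1 2 3 4 5 6 7 8 9
a[i]:  9 4 2 6 1 7 8 5 3
dp:    1 1 1 2 1 3 4 2 2
Maximum dp value is 4.

4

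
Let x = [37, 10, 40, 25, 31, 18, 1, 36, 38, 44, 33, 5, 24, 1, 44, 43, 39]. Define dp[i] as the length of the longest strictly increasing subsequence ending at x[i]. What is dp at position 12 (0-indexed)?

dp[i] = 1 + max{dp[j] : j<i, x[j]<x[i]} (or 1 if no such j):
i:      0  1  2  3  4  5  6  7  8  9 10 11 12 13 14 15 16
x[i]:  37 10 40 25 31 18  1 36 38 44 33  5 24  1 44 43 39
dp:     1  1  2  2  3  2  1  4  5  6  4  2  3  1  6  6  6
At index 12 the value is 3.

3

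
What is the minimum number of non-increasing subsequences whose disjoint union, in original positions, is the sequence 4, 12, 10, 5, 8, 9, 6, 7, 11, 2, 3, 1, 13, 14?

The minimum number of non-increasing subsequences covering a sequence equals the length of its longest strictly increasing subsequence.
LIS length is 7 (e.g. 4, 5, 8, 9, 11, 13, 14), so 7 piles are needed.

7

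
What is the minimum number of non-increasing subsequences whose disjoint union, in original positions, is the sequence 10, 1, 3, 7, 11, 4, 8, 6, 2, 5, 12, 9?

Place each on the leftmost legal pile:
10 → new pile 1 (tops now [10])
1 → pile 1 (tops now [1])
3 → new pile 2 (tops now [1, 3])
7 → new pile 3 (tops now [1, 3, 7])
11 → new pile 4 (tops now [1, 3, 7, 11])
4 → pile 3 (tops now [1, 3, 4, 11])
8 → pile 4 (tops now [1, 3, 4, 8])
6 → pile 4 (tops now [1, 3, 4, 6])
2 → pile 2 (tops now [1, 2, 4, 6])
5 → pile 4 (tops now [1, 2, 4, 5])
12 → new pile 5 (tops now [1, 2, 4, 5, 12])
9 → pile 5 (tops now [1, 2, 4, 5, 9])
Five piles.

5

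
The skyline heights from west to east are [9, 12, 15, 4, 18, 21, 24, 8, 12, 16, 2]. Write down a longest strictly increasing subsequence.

Patience tails give the LIS length; then backtrack through the dp parents:
9 → extends → [9]
12 → extends → [9, 12]
15 → extends → [9, 12, 15]
4 → replaces 9 → [4, 12, 15]
18 → extends → [4, 12, 15, 18]
21 → extends → [4, 12, 15, 18, 21]
24 → extends → [4, 12, 15, 18, 21, 24]
8 → replaces 12 → [4, 8, 15, 18, 21, 24]
12 → replaces 15 → [4, 8, 12, 18, 21, 24]
16 → replaces 18 → [4, 8, 12, 16, 21, 24]
2 → replaces 4 → [2, 8, 12, 16, 21, 24]
Length 6; one witness is 9, 12, 15, 18, 21, 24.

9, 12, 15, 18, 21, 24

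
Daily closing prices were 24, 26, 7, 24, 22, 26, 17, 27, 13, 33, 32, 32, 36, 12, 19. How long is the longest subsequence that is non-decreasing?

Let dp[i] be the length of the longest such subsequence ending at index i:
i:      1  2  3  4  5  6  7  8  9 10 11 12 13 14 15
a[i]:  24 26  7 24 22 26 17 27 13 33 32 32 36 12 19
dp:     1  2  1  2  2  3  2  4  2  5  5  6  7  2  3
Maximum dp value is 7.

7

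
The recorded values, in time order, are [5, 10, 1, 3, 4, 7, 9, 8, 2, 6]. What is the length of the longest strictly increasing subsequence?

5

Track the smallest tail for each achievable length (strict):
5 → extends → [5]
10 → extends → [5, 10]
1 → replaces 5 → [1, 10]
3 → replaces 10 → [1, 3]
4 → extends → [1, 3, 4]
7 → extends → [1, 3, 4, 7]
9 → extends → [1, 3, 4, 7, 9]
8 → replaces 9 → [1, 3, 4, 7, 8]
2 → replaces 3 → [1, 2, 4, 7, 8]
6 → replaces 7 → [1, 2, 4, 6, 8]
Five tails, so the longest strictly increasing subsequence has length 5 (e.g. 1, 3, 4, 7, 9).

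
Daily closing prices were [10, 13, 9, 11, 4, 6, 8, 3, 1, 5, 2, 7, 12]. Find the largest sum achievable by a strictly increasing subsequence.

33

Let S[i] be the best sum of a strictly increasing subsequence ending at i:
i:      1  2  3  4  5  6  7  8  9 10 11 12 13
a[i]:  10 13  9 11  4  6  8  3  1  5  2  7 12
S:     10 23  9 21  4 10 18  3  1  9  3 17 33
Maximum is 33 (e.g. 10 + 11 + 12).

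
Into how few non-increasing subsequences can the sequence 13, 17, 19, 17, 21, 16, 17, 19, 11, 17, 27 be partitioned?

The minimum number of non-increasing subsequences covering a sequence equals the length of its longest strictly increasing subsequence.
LIS length is 5 (e.g. 13, 17, 19, 21, 27), so 5 piles are needed.

5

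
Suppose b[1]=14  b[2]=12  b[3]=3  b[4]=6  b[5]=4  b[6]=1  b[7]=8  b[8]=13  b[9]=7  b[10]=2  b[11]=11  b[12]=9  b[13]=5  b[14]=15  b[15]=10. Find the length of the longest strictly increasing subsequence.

5

Let dp[i] be the length of the longest such subsequence ending at index i:
i:      1  2  3  4  5  6  7  8  9 10 11 12 13 14 15
b[i]:  14 12  3  6  4  1  8 13  7  2 11  9  5 15 10
dp:     1  1  1  2  2  1  3  4  3  2  4  4  3  5  5
Maximum dp value is 5.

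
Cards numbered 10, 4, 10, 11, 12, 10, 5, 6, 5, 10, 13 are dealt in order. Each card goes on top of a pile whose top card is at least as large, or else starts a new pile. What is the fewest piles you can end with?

Place each on the leftmost legal pile:
10 → new pile 1 (tops now [10])
4 → pile 1 (tops now [4])
10 → new pile 2 (tops now [4, 10])
11 → new pile 3 (tops now [4, 10, 11])
12 → new pile 4 (tops now [4, 10, 11, 12])
10 → pile 2 (tops now [4, 10, 11, 12])
5 → pile 2 (tops now [4, 5, 11, 12])
6 → pile 3 (tops now [4, 5, 6, 12])
5 → pile 2 (tops now [4, 5, 6, 12])
10 → pile 4 (tops now [4, 5, 6, 10])
13 → new pile 5 (tops now [4, 5, 6, 10, 13])
Five piles.

5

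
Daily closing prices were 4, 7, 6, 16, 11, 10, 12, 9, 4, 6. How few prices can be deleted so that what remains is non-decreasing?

Fewest deletions = n − (longest non-decreasing subsequence).
Patience tails:
4 → extends → [4]
7 → extends → [4, 7]
6 → replaces 7 → [4, 6]
16 → extends → [4, 6, 16]
11 → replaces 16 → [4, 6, 11]
10 → replaces 11 → [4, 6, 10]
12 → extends → [4, 6, 10, 12]
9 → replaces 10 → [4, 6, 9, 12]
4 → replaces 6 → [4, 4, 9, 12]
6 → replaces 9 → [4, 4, 6, 12]
Longest non-decreasing subsequence has length 4, so deletions = 10 − 4 = 6.

6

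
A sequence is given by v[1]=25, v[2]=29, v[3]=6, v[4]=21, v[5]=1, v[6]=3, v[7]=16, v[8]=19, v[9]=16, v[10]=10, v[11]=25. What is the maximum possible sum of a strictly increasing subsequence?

Let S[i] be the best sum of a strictly increasing subsequence ending at i:
i:      1  2  3  4  5  6  7  8  9 10 11
v[i]:  25 29  6 21  1  3 16 19 16 10 25
S:     25 54  6 27  1  4 22 41 22 16 66
Maximum is 66 (e.g. 6 + 16 + 19 + 25).

66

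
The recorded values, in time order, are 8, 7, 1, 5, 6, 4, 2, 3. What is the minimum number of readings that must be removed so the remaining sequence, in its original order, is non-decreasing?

5

Fewest deletions = n − (longest non-decreasing subsequence).
Patience tails:
8 → extends → [8]
7 → replaces 8 → [7]
1 → replaces 7 → [1]
5 → extends → [1, 5]
6 → extends → [1, 5, 6]
4 → replaces 5 → [1, 4, 6]
2 → replaces 4 → [1, 2, 6]
3 → replaces 6 → [1, 2, 3]
Longest non-decreasing subsequence has length 3, so deletions = 8 − 3 = 5.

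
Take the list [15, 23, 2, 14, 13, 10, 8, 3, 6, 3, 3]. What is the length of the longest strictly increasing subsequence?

3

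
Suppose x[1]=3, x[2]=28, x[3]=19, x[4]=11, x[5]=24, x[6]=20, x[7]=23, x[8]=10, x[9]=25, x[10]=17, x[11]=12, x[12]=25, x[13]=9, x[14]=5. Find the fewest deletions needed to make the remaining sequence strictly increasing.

9

Fewest deletions = n − (longest strictly increasing subsequence).
Patience tails:
3 → extends → [3]
28 → extends → [3, 28]
19 → replaces 28 → [3, 19]
11 → replaces 19 → [3, 11]
24 → extends → [3, 11, 24]
20 → replaces 24 → [3, 11, 20]
23 → extends → [3, 11, 20, 23]
10 → replaces 11 → [3, 10, 20, 23]
25 → extends → [3, 10, 20, 23, 25]
17 → replaces 20 → [3, 10, 17, 23, 25]
12 → replaces 17 → [3, 10, 12, 23, 25]
25 → already a tail → [3, 10, 12, 23, 25]
9 → replaces 10 → [3, 9, 12, 23, 25]
5 → replaces 9 → [3, 5, 12, 23, 25]
Longest strictly increasing subsequence has length 5, so deletions = 14 − 5 = 9.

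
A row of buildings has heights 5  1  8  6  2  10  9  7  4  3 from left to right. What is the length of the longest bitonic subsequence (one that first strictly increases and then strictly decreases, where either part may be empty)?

inc[i] = longest strictly increasing subsequence ending at i; dec[i] = longest strictly decreasing subsequence starting at i:
i:      1  2  3  4  5  6  7  8  9 10
a[i]:   5  1  8  6  2 10  9  7  4  3
inc:    1  1  2  2  2  3  3  3  3  3
dec:    3  1  4  3  1  5  4  3  2  1
Best peak at i=6 (value 10): inc=3, dec=5, length 3+5−1 = 7.

7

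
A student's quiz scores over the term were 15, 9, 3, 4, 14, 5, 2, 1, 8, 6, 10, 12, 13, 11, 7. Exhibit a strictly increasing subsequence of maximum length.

3, 4, 5, 8, 10, 12, 13

Patience tails give the LIS length; then backtrack through the dp parents:
15 → extends → [15]
9 → replaces 15 → [9]
3 → replaces 9 → [3]
4 → extends → [3, 4]
14 → extends → [3, 4, 14]
5 → replaces 14 → [3, 4, 5]
2 → replaces 3 → [2, 4, 5]
1 → replaces 2 → [1, 4, 5]
8 → extends → [1, 4, 5, 8]
6 → replaces 8 → [1, 4, 5, 6]
10 → extends → [1, 4, 5, 6, 10]
12 → extends → [1, 4, 5, 6, 10, 12]
13 → extends → [1, 4, 5, 6, 10, 12, 13]
11 → replaces 12 → [1, 4, 5, 6, 10, 11, 13]
7 → replaces 10 → [1, 4, 5, 6, 7, 11, 13]
Length 7; one witness is 3, 4, 5, 8, 10, 12, 13.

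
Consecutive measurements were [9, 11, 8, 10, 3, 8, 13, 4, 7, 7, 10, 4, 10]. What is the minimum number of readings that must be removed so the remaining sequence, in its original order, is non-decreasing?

Fewest deletions = n − (longest non-decreasing subsequence).
i:      1  2  3  4  5  6  7  8  9 10 11 12 13
a[i]:   9 11  8 10  3  8 13  4  7  7 10  4 10
dp:     1  2  1  2  1  2  3  2  3  4  5  3  6
max dp = 6, so deletions = 13 − 6 = 7.

7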